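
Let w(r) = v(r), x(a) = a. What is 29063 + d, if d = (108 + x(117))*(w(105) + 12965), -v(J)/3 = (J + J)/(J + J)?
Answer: 2945513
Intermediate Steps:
v(J) = -3 (v(J) = -3*(J + J)/(J + J) = -3*2*J/(2*J) = -3*2*J*1/(2*J) = -3*1 = -3)
w(r) = -3
d = 2916450 (d = (108 + 117)*(-3 + 12965) = 225*12962 = 2916450)
29063 + d = 29063 + 2916450 = 2945513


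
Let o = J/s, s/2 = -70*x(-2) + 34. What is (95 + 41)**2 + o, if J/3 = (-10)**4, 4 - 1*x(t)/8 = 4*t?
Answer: 61824628/3343 ≈ 18494.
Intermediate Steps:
x(t) = 32 - 32*t
J = 30000 (J = 3*(-10)**4 = 3*10000 = 30000)
s = -13372 (s = 2*(-70*(32 - 32*(-2)) + 34) = 2*(-70*(32 + 64) + 34) = 2*(-70*96 + 34) = 2*(-6720 + 34) = 2*(-6686) = -13372)
o = -7500/3343 (o = 30000/(-13372) = 30000*(-1/13372) = -7500/3343 ≈ -2.2435)
(95 + 41)**2 + o = (95 + 41)**2 - 7500/3343 = 136**2 - 7500/3343 = 18496 - 7500/3343 = 61824628/3343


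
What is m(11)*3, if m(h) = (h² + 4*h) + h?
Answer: 528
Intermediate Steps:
m(h) = h² + 5*h
m(11)*3 = (11*(5 + 11))*3 = (11*16)*3 = 176*3 = 528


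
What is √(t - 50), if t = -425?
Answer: 5*I*√19 ≈ 21.794*I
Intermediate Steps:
√(t - 50) = √(-425 - 50) = √(-475) = 5*I*√19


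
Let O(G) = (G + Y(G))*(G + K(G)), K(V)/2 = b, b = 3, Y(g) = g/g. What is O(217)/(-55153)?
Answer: -48614/55153 ≈ -0.88144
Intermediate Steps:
Y(g) = 1
K(V) = 6 (K(V) = 2*3 = 6)
O(G) = (1 + G)*(6 + G) (O(G) = (G + 1)*(G + 6) = (1 + G)*(6 + G))
O(217)/(-55153) = (6 + 217² + 7*217)/(-55153) = (6 + 47089 + 1519)*(-1/55153) = 48614*(-1/55153) = -48614/55153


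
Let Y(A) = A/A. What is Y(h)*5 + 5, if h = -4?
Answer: 10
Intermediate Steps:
Y(A) = 1
Y(h)*5 + 5 = 1*5 + 5 = 5 + 5 = 10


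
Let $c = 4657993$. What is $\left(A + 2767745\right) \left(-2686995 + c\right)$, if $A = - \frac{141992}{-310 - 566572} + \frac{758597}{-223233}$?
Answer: $\frac{345169832521593179796448}{63273384753} \approx 5.4552 \cdot 10^{12}$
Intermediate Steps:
$A = - \frac{199168842209}{63273384753}$ ($A = - \frac{141992}{-310 - 566572} + 758597 \left(- \frac{1}{223233}\right) = - \frac{141992}{-566882} - \frac{758597}{223233} = \left(-141992\right) \left(- \frac{1}{566882}\right) - \frac{758597}{223233} = \frac{70996}{283441} - \frac{758597}{223233} = - \frac{199168842209}{63273384753} \approx -3.1478$)
$\left(A + 2767745\right) \left(-2686995 + c\right) = \left(- \frac{199168842209}{63273384753} + 2767745\right) \left(-2686995 + 4657993\right) = \frac{175124395114349776}{63273384753} \cdot 1970998 = \frac{345169832521593179796448}{63273384753}$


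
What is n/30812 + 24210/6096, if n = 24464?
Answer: 37295461/7826248 ≈ 4.7654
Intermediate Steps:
n/30812 + 24210/6096 = 24464/30812 + 24210/6096 = 24464*(1/30812) + 24210*(1/6096) = 6116/7703 + 4035/1016 = 37295461/7826248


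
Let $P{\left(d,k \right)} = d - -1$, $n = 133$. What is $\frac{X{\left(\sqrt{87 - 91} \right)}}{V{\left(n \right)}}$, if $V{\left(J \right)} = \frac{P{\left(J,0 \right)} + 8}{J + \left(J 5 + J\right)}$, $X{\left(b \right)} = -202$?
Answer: $- \frac{94031}{71} \approx -1324.4$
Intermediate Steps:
$P{\left(d,k \right)} = 1 + d$ ($P{\left(d,k \right)} = d + 1 = 1 + d$)
$V{\left(J \right)} = \frac{9 + J}{7 J}$ ($V{\left(J \right)} = \frac{\left(1 + J\right) + 8}{J + \left(J 5 + J\right)} = \frac{9 + J}{J + \left(5 J + J\right)} = \frac{9 + J}{J + 6 J} = \frac{9 + J}{7 J}$)
$\frac{X{\left(\sqrt{87 - 91} \right)}}{V{\left(n \right)}} = - \frac{202}{\frac{1}{7} \cdot \frac{1}{133} \left(9 + 133\right)} = - \frac{202}{\frac{1}{7} \cdot \frac{1}{133} \cdot 142} = - \frac{202}{\frac{142}{931}} = \left(-202\right) \frac{931}{142} = - \frac{94031}{71}$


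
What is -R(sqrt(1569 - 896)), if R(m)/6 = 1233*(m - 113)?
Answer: 835974 - 7398*sqrt(673) ≈ 6.4405e+5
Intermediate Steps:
R(m) = -835974 + 7398*m (R(m) = 6*(1233*(m - 113)) = 6*(1233*(-113 + m)) = 6*(-139329 + 1233*m) = -835974 + 7398*m)
-R(sqrt(1569 - 896)) = -(-835974 + 7398*sqrt(1569 - 896)) = -(-835974 + 7398*sqrt(673)) = 835974 - 7398*sqrt(673)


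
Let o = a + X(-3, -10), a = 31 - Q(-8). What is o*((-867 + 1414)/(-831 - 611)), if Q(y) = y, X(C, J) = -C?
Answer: -1641/103 ≈ -15.932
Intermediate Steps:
a = 39 (a = 31 - 1*(-8) = 31 + 8 = 39)
o = 42 (o = 39 - 1*(-3) = 39 + 3 = 42)
o*((-867 + 1414)/(-831 - 611)) = 42*((-867 + 1414)/(-831 - 611)) = 42*(547/(-1442)) = 42*(547*(-1/1442)) = 42*(-547/1442) = -1641/103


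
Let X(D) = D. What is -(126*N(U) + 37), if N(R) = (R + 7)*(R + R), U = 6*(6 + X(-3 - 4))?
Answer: 1475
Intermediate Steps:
U = -6 (U = 6*(6 + (-3 - 4)) = 6*(6 - 7) = 6*(-1) = -6)
N(R) = 2*R*(7 + R) (N(R) = (7 + R)*(2*R) = 2*R*(7 + R))
-(126*N(U) + 37) = -(126*(2*(-6)*(7 - 6)) + 37) = -(126*(2*(-6)*1) + 37) = -(126*(-12) + 37) = -(-1512 + 37) = -1*(-1475) = 1475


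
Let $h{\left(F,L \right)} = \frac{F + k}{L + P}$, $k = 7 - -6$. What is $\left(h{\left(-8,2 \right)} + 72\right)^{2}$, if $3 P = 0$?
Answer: $\frac{22201}{4} \approx 5550.3$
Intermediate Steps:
$P = 0$ ($P = \frac{1}{3} \cdot 0 = 0$)
$k = 13$ ($k = 7 + 6 = 13$)
$h{\left(F,L \right)} = \frac{13 + F}{L}$ ($h{\left(F,L \right)} = \frac{F + 13}{L + 0} = \frac{13 + F}{L}$)
$\left(h{\left(-8,2 \right)} + 72\right)^{2} = \left(\frac{13 - 8}{2} + 72\right)^{2} = \left(\frac{1}{2} \cdot 5 + 72\right)^{2} = \left(\frac{5}{2} + 72\right)^{2} = \left(\frac{149}{2}\right)^{2} = \frac{22201}{4}$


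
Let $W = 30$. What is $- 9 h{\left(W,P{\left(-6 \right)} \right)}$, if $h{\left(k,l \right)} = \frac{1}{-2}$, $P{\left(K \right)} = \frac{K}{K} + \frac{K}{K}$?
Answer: $\frac{9}{2} \approx 4.5$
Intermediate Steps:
$P{\left(K \right)} = 2$ ($P{\left(K \right)} = 1 + 1 = 2$)
$h{\left(k,l \right)} = - \frac{1}{2}$
$- 9 h{\left(W,P{\left(-6 \right)} \right)} = \left(-9\right) \left(- \frac{1}{2}\right) = \frac{9}{2}$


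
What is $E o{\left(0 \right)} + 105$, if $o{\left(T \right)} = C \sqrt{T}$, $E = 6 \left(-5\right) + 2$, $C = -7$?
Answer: $105$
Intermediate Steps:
$E = -28$ ($E = -30 + 2 = -28$)
$o{\left(T \right)} = - 7 \sqrt{T}$
$E o{\left(0 \right)} + 105 = - 28 \left(- 7 \sqrt{0}\right) + 105 = - 28 \left(\left(-7\right) 0\right) + 105 = \left(-28\right) 0 + 105 = 0 + 105 = 105$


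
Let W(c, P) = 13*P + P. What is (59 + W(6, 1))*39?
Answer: 2847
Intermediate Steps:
W(c, P) = 14*P
(59 + W(6, 1))*39 = (59 + 14*1)*39 = (59 + 14)*39 = 73*39 = 2847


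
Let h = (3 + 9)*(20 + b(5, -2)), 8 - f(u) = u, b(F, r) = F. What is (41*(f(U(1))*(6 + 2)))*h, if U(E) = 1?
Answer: 688800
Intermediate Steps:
f(u) = 8 - u
h = 300 (h = (3 + 9)*(20 + 5) = 12*25 = 300)
(41*(f(U(1))*(6 + 2)))*h = (41*((8 - 1*1)*(6 + 2)))*300 = (41*((8 - 1)*8))*300 = (41*(7*8))*300 = (41*56)*300 = 2296*300 = 688800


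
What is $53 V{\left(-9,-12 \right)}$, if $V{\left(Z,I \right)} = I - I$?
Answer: $0$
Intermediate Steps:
$V{\left(Z,I \right)} = 0$
$53 V{\left(-9,-12 \right)} = 53 \cdot 0 = 0$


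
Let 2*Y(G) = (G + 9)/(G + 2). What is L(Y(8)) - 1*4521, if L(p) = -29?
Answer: -4550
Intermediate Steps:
Y(G) = (9 + G)/(2*(2 + G)) (Y(G) = ((G + 9)/(G + 2))/2 = ((9 + G)/(2 + G))/2 = (9 + G)/(2*(2 + G)))
L(Y(8)) - 1*4521 = -29 - 1*4521 = -29 - 4521 = -4550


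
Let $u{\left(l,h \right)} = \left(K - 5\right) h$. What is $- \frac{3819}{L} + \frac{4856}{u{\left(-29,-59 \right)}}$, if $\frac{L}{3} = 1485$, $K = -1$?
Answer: $\frac{1126753}{87615} \approx 12.86$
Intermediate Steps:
$L = 4455$ ($L = 3 \cdot 1485 = 4455$)
$u{\left(l,h \right)} = - 6 h$ ($u{\left(l,h \right)} = \left(-1 - 5\right) h = - 6 h$)
$- \frac{3819}{L} + \frac{4856}{u{\left(-29,-59 \right)}} = - \frac{3819}{4455} + \frac{4856}{\left(-6\right) \left(-59\right)} = \left(-3819\right) \frac{1}{4455} + \frac{4856}{354} = - \frac{1273}{1485} + 4856 \cdot \frac{1}{354} = - \frac{1273}{1485} + \frac{2428}{177} = \frac{1126753}{87615}$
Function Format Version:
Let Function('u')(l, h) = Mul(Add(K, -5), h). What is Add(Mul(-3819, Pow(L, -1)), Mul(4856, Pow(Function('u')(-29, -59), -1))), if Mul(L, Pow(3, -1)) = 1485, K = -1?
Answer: Rational(1126753, 87615) ≈ 12.860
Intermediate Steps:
L = 4455 (L = Mul(3, 1485) = 4455)
Function('u')(l, h) = Mul(-6, h) (Function('u')(l, h) = Mul(Add(-1, -5), h) = Mul(-6, h))
Add(Mul(-3819, Pow(L, -1)), Mul(4856, Pow(Function('u')(-29, -59), -1))) = Add(Mul(-3819, Pow(4455, -1)), Mul(4856, Pow(Mul(-6, -59), -1))) = Add(Mul(-3819, Rational(1, 4455)), Mul(4856, Pow(354, -1))) = Add(Rational(-1273, 1485), Mul(4856, Rational(1, 354))) = Add(Rational(-1273, 1485), Rational(2428, 177)) = Rational(1126753, 87615)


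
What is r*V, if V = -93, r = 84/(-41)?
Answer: 7812/41 ≈ 190.54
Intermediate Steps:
r = -84/41 (r = 84*(-1/41) = -84/41 ≈ -2.0488)
r*V = -84/41*(-93) = 7812/41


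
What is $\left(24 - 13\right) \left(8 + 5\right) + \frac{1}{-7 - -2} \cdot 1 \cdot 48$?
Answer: $\frac{667}{5} \approx 133.4$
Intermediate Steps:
$\left(24 - 13\right) \left(8 + 5\right) + \frac{1}{-7 - -2} \cdot 1 \cdot 48 = 11 \cdot 13 + \frac{1}{-7 + \left(-3 + 5\right)} 1 \cdot 48 = 143 + \frac{1}{-7 + 2} \cdot 1 \cdot 48 = 143 + \frac{1}{-5} \cdot 1 \cdot 48 = 143 + \left(- \frac{1}{5}\right) 1 \cdot 48 = 143 - \frac{48}{5} = \frac{667}{5}$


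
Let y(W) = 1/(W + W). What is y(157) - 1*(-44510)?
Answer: 13976141/314 ≈ 44510.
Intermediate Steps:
y(W) = 1/(2*W)
y(157) - 1*(-44510) = (1/2)/157 - 1*(-44510) = (1/2)*(1/157) + 44510 = 1/314 + 44510 = 13976141/314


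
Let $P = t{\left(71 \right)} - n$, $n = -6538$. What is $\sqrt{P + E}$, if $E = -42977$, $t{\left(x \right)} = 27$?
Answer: $2 i \sqrt{9103} \approx 190.82 i$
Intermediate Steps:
$P = 6565$ ($P = 27 - -6538 = 27 + 6538 = 6565$)
$\sqrt{P + E} = \sqrt{6565 - 42977} = \sqrt{-36412} = 2 i \sqrt{9103}$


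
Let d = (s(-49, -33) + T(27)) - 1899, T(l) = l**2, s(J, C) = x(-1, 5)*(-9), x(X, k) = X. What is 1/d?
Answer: -1/1161 ≈ -0.00086133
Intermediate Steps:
s(J, C) = 9 (s(J, C) = -1*(-9) = 9)
d = -1161 (d = (9 + 27**2) - 1899 = (9 + 729) - 1899 = 738 - 1899 = -1161)
1/d = 1/(-1161) = -1/1161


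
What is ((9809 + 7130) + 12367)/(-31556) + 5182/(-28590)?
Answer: -250345433/225546510 ≈ -1.1100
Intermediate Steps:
((9809 + 7130) + 12367)/(-31556) + 5182/(-28590) = (16939 + 12367)*(-1/31556) + 5182*(-1/28590) = 29306*(-1/31556) - 2591/14295 = -14653/15778 - 2591/14295 = -250345433/225546510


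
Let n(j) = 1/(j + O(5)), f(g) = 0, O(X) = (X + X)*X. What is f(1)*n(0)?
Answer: 0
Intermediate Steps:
O(X) = 2*X**2 (O(X) = (2*X)*X = 2*X**2)
n(j) = 1/(50 + j) (n(j) = 1/(j + 2*5**2) = 1/(j + 2*25) = 1/(j + 50) = 1/(50 + j))
f(1)*n(0) = 0/(50 + 0) = 0/50 = 0*(1/50) = 0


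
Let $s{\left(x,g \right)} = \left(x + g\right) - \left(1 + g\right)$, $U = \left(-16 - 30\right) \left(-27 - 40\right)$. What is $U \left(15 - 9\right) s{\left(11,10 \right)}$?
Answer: $184920$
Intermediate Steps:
$U = 3082$ ($U = \left(-46\right) \left(-67\right) = 3082$)
$s{\left(x,g \right)} = -1 + x$ ($s{\left(x,g \right)} = \left(g + x\right) - \left(1 + g\right) = -1 + x$)
$U \left(15 - 9\right) s{\left(11,10 \right)} = 3082 \left(15 - 9\right) \left(-1 + 11\right) = 3082 \left(15 - 9\right) 10 = 3082 \cdot 6 \cdot 10 = 18492 \cdot 10 = 184920$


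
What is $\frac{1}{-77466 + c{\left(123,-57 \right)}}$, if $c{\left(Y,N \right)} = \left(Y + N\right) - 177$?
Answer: $- \frac{1}{77577} \approx -1.289 \cdot 10^{-5}$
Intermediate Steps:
$c{\left(Y,N \right)} = -177 + N + Y$ ($c{\left(Y,N \right)} = \left(N + Y\right) - 177 = -177 + N + Y$)
$\frac{1}{-77466 + c{\left(123,-57 \right)}} = \frac{1}{-77466 - 111} = \frac{1}{-77577} = - \frac{1}{77577}$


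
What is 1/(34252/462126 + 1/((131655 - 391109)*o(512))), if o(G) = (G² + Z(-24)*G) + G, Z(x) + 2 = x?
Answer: 14948227556441088/1107937424331113 ≈ 13.492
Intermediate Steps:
Z(x) = -2 + x
o(G) = G² - 25*G (o(G) = (G² + (-2 - 24)*G) + G = (G² - 26*G) + G = G² - 25*G)
1/(34252/462126 + 1/((131655 - 391109)*o(512))) = 1/(34252/462126 + 1/((131655 - 391109)*((512*(-25 + 512))))) = 1/(34252*(1/462126) + 1/((-259454)*((512*487)))) = 1/(17126/231063 - 1/259454/249344) = 1/(17126/231063 - 1/259454*1/249344) = 1/(17126/231063 - 1/64693298176) = 1/(1107937424331113/14948227556441088) = 14948227556441088/1107937424331113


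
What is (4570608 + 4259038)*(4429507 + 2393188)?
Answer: 60241981615970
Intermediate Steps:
(4570608 + 4259038)*(4429507 + 2393188) = 8829646*6822695 = 60241981615970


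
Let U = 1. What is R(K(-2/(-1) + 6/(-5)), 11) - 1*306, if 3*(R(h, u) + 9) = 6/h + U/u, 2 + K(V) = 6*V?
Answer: -72593/231 ≈ -314.26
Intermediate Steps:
K(V) = -2 + 6*V
R(h, u) = -9 + 2/h + 1/(3*u) (R(h, u) = -9 + (6/h + 1/u)/3 = -9 + (1/u + 6/h)/3 = -9 + (2/h + 1/(3*u)) = -9 + 2/h + 1/(3*u))
R(K(-2/(-1) + 6/(-5)), 11) - 1*306 = (-9 + 2/(-2 + 6*(-2/(-1) + 6/(-5))) + (⅓)/11) - 1*306 = (-9 + 2/(-2 + 6*(-2*(-1) + 6*(-⅕))) + (⅓)*(1/11)) - 306 = (-9 + 2/(-2 + 6*(2 - 6/5)) + 1/33) - 306 = (-9 + 2/(-2 + 6*(⅘)) + 1/33) - 306 = (-9 + 2/(-2 + 24/5) + 1/33) - 306 = (-9 + 2/(14/5) + 1/33) - 306 = (-9 + 2*(5/14) + 1/33) - 306 = (-9 + 5/7 + 1/33) - 306 = -1907/231 - 306 = -72593/231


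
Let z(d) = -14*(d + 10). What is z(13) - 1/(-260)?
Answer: -83719/260 ≈ -322.00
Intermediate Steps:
z(d) = -140 - 14*d (z(d) = -14*(10 + d) = -140 - 14*d)
z(13) - 1/(-260) = (-140 - 14*13) - 1/(-260) = (-140 - 182) - 1*(-1/260) = -322 + 1/260 = -83719/260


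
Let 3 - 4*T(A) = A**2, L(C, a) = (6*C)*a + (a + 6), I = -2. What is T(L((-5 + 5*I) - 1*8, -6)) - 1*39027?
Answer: -841689/4 ≈ -2.1042e+5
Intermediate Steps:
L(C, a) = 6 + a + 6*C*a (L(C, a) = 6*C*a + (6 + a) = 6 + a + 6*C*a)
T(A) = 3/4 - A**2/4
T(L((-5 + 5*I) - 1*8, -6)) - 1*39027 = (3/4 - (6 - 6 + 6*((-5 + 5*(-2)) - 1*8)*(-6))**2/4) - 1*39027 = (3/4 - (6 - 6 + 6*((-5 - 10) - 8)*(-6))**2/4) - 39027 = (3/4 - (6 - 6 + 6*(-15 - 8)*(-6))**2/4) - 39027 = (3/4 - (6 - 6 + 6*(-23)*(-6))**2/4) - 39027 = (3/4 - (6 - 6 + 828)**2/4) - 39027 = (3/4 - 1/4*828**2) - 39027 = (3/4 - 1/4*685584) - 39027 = (3/4 - 171396) - 39027 = -685581/4 - 39027 = -841689/4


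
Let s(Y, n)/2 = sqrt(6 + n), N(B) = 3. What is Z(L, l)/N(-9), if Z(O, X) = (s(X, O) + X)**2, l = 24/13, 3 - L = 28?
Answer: -12268/507 + 32*I*sqrt(19)/13 ≈ -24.197 + 10.73*I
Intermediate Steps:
L = -25 (L = 3 - 1*28 = 3 - 28 = -25)
s(Y, n) = 2*sqrt(6 + n)
l = 24/13 (l = 24*(1/13) = 24/13 ≈ 1.8462)
Z(O, X) = (X + 2*sqrt(6 + O))**2 (Z(O, X) = (2*sqrt(6 + O) + X)**2 = (X + 2*sqrt(6 + O))**2)
Z(L, l)/N(-9) = (24/13 + 2*sqrt(6 - 25))**2/3 = (24/13 + 2*sqrt(-19))**2*(1/3) = (24/13 + 2*(I*sqrt(19)))**2*(1/3) = (24/13 + 2*I*sqrt(19))**2*(1/3) = (24/13 + 2*I*sqrt(19))**2/3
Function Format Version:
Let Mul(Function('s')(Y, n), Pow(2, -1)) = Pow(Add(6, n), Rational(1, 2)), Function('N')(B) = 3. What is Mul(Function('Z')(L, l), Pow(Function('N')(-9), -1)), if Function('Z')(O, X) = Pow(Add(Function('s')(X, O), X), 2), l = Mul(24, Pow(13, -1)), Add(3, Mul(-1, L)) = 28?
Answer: Add(Rational(-12268, 507), Mul(Rational(32, 13), I, Pow(19, Rational(1, 2)))) ≈ Add(-24.197, Mul(10.730, I))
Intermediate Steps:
L = -25 (L = Add(3, Mul(-1, 28)) = Add(3, -28) = -25)
Function('s')(Y, n) = Mul(2, Pow(Add(6, n), Rational(1, 2)))
l = Rational(24, 13) (l = Mul(24, Rational(1, 13)) = Rational(24, 13) ≈ 1.8462)
Function('Z')(O, X) = Pow(Add(X, Mul(2, Pow(Add(6, O), Rational(1, 2)))), 2) (Function('Z')(O, X) = Pow(Add(Mul(2, Pow(Add(6, O), Rational(1, 2))), X), 2) = Pow(Add(X, Mul(2, Pow(Add(6, O), Rational(1, 2)))), 2))
Mul(Function('Z')(L, l), Pow(Function('N')(-9), -1)) = Mul(Pow(Add(Rational(24, 13), Mul(2, Pow(Add(6, -25), Rational(1, 2)))), 2), Pow(3, -1)) = Mul(Pow(Add(Rational(24, 13), Mul(2, Pow(-19, Rational(1, 2)))), 2), Rational(1, 3)) = Mul(Pow(Add(Rational(24, 13), Mul(2, Mul(I, Pow(19, Rational(1, 2))))), 2), Rational(1, 3)) = Mul(Pow(Add(Rational(24, 13), Mul(2, I, Pow(19, Rational(1, 2)))), 2), Rational(1, 3)) = Mul(Rational(1, 3), Pow(Add(Rational(24, 13), Mul(2, I, Pow(19, Rational(1, 2)))), 2))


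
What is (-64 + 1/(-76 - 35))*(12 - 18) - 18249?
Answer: -661003/37 ≈ -17865.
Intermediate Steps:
(-64 + 1/(-76 - 35))*(12 - 18) - 18249 = (-64 + 1/(-111))*(-6) - 18249 = (-64 - 1/111)*(-6) - 18249 = -7105/111*(-6) - 18249 = 14210/37 - 18249 = -661003/37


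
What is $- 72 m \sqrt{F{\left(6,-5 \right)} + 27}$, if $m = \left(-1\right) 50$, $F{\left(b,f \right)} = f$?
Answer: $3600 \sqrt{22} \approx 16886.0$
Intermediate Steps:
$m = -50$
$- 72 m \sqrt{F{\left(6,-5 \right)} + 27} = \left(-72\right) \left(-50\right) \sqrt{-5 + 27} = 3600 \sqrt{22}$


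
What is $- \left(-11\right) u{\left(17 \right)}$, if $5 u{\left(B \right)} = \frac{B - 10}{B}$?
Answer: $\frac{77}{85} \approx 0.90588$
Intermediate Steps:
$u{\left(B \right)} = \frac{-10 + B}{5 B}$ ($u{\left(B \right)} = \frac{\left(B - 10\right) \frac{1}{B}}{5} = \frac{\left(-10 + B\right) \frac{1}{B}}{5} = \frac{\frac{1}{B} \left(-10 + B\right)}{5} = \frac{-10 + B}{5 B}$)
$- \left(-11\right) u{\left(17 \right)} = - \left(-11\right) \frac{-10 + 17}{5 \cdot 17} = - \left(-11\right) \frac{1}{5} \cdot \frac{1}{17} \cdot 7 = - \frac{\left(-11\right) 7}{85} = \left(-1\right) \left(- \frac{77}{85}\right) = \frac{77}{85}$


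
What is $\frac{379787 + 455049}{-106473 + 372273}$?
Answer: $\frac{208709}{66450} \approx 3.1408$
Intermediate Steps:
$\frac{379787 + 455049}{-106473 + 372273} = \frac{834836}{265800} = 834836 \cdot \frac{1}{265800} = \frac{208709}{66450}$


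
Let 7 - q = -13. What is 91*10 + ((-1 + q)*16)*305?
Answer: 93630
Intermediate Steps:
q = 20 (q = 7 - 1*(-13) = 7 + 13 = 20)
91*10 + ((-1 + q)*16)*305 = 91*10 + ((-1 + 20)*16)*305 = 910 + (19*16)*305 = 910 + 304*305 = 910 + 92720 = 93630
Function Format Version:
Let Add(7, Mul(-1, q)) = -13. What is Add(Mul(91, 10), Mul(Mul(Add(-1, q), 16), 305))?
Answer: 93630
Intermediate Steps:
q = 20 (q = Add(7, Mul(-1, -13)) = Add(7, 13) = 20)
Add(Mul(91, 10), Mul(Mul(Add(-1, q), 16), 305)) = Add(Mul(91, 10), Mul(Mul(Add(-1, 20), 16), 305)) = Add(910, Mul(Mul(19, 16), 305)) = Add(910, Mul(304, 305)) = Add(910, 92720) = 93630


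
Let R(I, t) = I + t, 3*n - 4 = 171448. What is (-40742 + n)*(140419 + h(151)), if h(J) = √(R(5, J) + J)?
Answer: 6912265694/3 + 49226*√307/3 ≈ 2.3044e+9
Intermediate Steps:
n = 171452/3 (n = 4/3 + (⅓)*171448 = 4/3 + 171448/3 = 171452/3 ≈ 57151.)
h(J) = √(5 + 2*J) (h(J) = √((5 + J) + J) = √(5 + 2*J))
(-40742 + n)*(140419 + h(151)) = (-40742 + 171452/3)*(140419 + √(5 + 2*151)) = 49226*(140419 + √(5 + 302))/3 = 49226*(140419 + √307)/3 = 6912265694/3 + 49226*√307/3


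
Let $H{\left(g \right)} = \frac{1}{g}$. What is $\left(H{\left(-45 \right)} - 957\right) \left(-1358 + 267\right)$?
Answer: $\frac{46985006}{45} \approx 1.0441 \cdot 10^{6}$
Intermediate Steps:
$\left(H{\left(-45 \right)} - 957\right) \left(-1358 + 267\right) = \left(\frac{1}{-45} - 957\right) \left(-1358 + 267\right) = \left(- \frac{1}{45} - 957\right) \left(-1091\right) = \left(- \frac{43066}{45}\right) \left(-1091\right) = \frac{46985006}{45}$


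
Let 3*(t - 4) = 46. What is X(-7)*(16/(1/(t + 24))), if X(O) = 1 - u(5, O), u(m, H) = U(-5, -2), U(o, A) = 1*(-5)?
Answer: 4160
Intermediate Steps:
t = 58/3 (t = 4 + (1/3)*46 = 4 + 46/3 = 58/3 ≈ 19.333)
U(o, A) = -5
u(m, H) = -5
X(O) = 6 (X(O) = 1 - 1*(-5) = 1 + 5 = 6)
X(-7)*(16/(1/(t + 24))) = 6*(16/(1/(58/3 + 24))) = 6*(16/(1/(130/3))) = 6*(16/(3/130)) = 6*(16*(130/3)) = 6*(2080/3) = 4160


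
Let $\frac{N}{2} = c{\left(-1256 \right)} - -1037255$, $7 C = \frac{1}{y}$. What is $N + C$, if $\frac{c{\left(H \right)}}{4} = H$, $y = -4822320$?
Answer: $\frac{69688474742879}{33756240} \approx 2.0645 \cdot 10^{6}$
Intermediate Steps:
$c{\left(H \right)} = 4 H$
$C = - \frac{1}{33756240}$ ($C = \frac{1}{7 \left(-4822320\right)} = \frac{1}{7} \left(- \frac{1}{4822320}\right) = - \frac{1}{33756240} \approx -2.9624 \cdot 10^{-8}$)
$N = 2064462$ ($N = 2 \left(4 \left(-1256\right) - -1037255\right) = 2 \left(-5024 + 1037255\right) = 2 \cdot 1032231 = 2064462$)
$N + C = 2064462 - \frac{1}{33756240} = \frac{69688474742879}{33756240}$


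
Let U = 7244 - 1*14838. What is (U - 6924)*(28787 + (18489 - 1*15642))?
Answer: -459262412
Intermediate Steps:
U = -7594 (U = 7244 - 14838 = -7594)
(U - 6924)*(28787 + (18489 - 1*15642)) = (-7594 - 6924)*(28787 + (18489 - 1*15642)) = -14518*(28787 + (18489 - 15642)) = -14518*(28787 + 2847) = -14518*31634 = -459262412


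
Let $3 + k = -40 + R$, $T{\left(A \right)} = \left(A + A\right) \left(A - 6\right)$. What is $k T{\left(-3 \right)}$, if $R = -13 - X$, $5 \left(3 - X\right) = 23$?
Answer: $- \frac{14688}{5} \approx -2937.6$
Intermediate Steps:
$X = - \frac{8}{5}$ ($X = 3 - \frac{23}{5} = - \frac{8}{5} \approx -1.6$)
$T{\left(A \right)} = 2 A \left(-6 + A\right)$
$R = - \frac{57}{5}$ ($R = -13 - - \frac{8}{5} = -13 + \frac{8}{5} = - \frac{57}{5} \approx -11.4$)
$k = - \frac{272}{5}$ ($k = -3 - \frac{257}{5} = - \frac{272}{5} \approx -54.4$)
$k T{\left(-3 \right)} = - \frac{272 \cdot 2 \left(-3\right) \left(-6 - 3\right)}{5} = - \frac{272 \cdot 2 \left(-3\right) \left(-9\right)}{5} = \left(- \frac{272}{5}\right) 54 = - \frac{14688}{5}$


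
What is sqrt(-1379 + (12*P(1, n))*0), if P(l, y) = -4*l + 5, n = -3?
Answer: I*sqrt(1379) ≈ 37.135*I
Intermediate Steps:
P(l, y) = 5 - 4*l
sqrt(-1379 + (12*P(1, n))*0) = sqrt(-1379 + (12*(5 - 4*1))*0) = sqrt(-1379 + (12*(5 - 4))*0) = sqrt(-1379 + (12*1)*0) = sqrt(-1379 + 12*0) = sqrt(-1379 + 0) = sqrt(-1379) = I*sqrt(1379)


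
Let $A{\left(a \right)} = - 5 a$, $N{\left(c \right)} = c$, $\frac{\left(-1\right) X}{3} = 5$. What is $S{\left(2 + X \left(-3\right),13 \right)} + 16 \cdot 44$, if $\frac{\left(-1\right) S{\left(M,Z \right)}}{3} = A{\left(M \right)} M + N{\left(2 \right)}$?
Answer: $33833$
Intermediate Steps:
$X = -15$ ($X = \left(-3\right) 5 = -15$)
$S{\left(M,Z \right)} = -6 + 15 M^{2}$ ($S{\left(M,Z \right)} = - 3 \left(- 5 M M + 2\right) = - 3 \left(- 5 M^{2} + 2\right) = - 3 \left(2 - 5 M^{2}\right) = -6 + 15 M^{2}$)
$S{\left(2 + X \left(-3\right),13 \right)} + 16 \cdot 44 = \left(-6 + 15 \left(2 - -45\right)^{2}\right) + 16 \cdot 44 = \left(-6 + 15 \left(2 + 45\right)^{2}\right) + 704 = \left(-6 + 15 \cdot 47^{2}\right) + 704 = \left(-6 + 15 \cdot 2209\right) + 704 = \left(-6 + 33135\right) + 704 = 33129 + 704 = 33833$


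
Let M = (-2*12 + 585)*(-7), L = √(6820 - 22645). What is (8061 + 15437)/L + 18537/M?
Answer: -6179/1309 - 23498*I*√633/3165 ≈ -4.7204 - 186.79*I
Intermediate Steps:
L = 5*I*√633 (L = √(-15825) = 5*I*√633 ≈ 125.8*I)
M = -3927 (M = (-24 + 585)*(-7) = 561*(-7) = -3927)
(8061 + 15437)/L + 18537/M = (8061 + 15437)/((5*I*√633)) + 18537/(-3927) = 23498*(-I*√633/3165) + 18537*(-1/3927) = -23498*I*√633/3165 - 6179/1309 = -6179/1309 - 23498*I*√633/3165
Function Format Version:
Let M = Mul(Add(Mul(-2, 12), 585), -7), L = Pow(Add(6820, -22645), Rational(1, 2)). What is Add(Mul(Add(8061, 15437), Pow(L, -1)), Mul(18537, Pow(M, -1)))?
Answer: Add(Rational(-6179, 1309), Mul(Rational(-23498, 3165), I, Pow(633, Rational(1, 2)))) ≈ Add(-4.7204, Mul(-186.79, I))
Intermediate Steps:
L = Mul(5, I, Pow(633, Rational(1, 2))) (L = Pow(-15825, Rational(1, 2)) = Mul(5, I, Pow(633, Rational(1, 2))) ≈ Mul(125.80, I))
M = -3927 (M = Mul(Add(-24, 585), -7) = Mul(561, -7) = -3927)
Add(Mul(Add(8061, 15437), Pow(L, -1)), Mul(18537, Pow(M, -1))) = Add(Mul(Add(8061, 15437), Pow(Mul(5, I, Pow(633, Rational(1, 2))), -1)), Mul(18537, Pow(-3927, -1))) = Add(Mul(23498, Mul(Rational(-1, 3165), I, Pow(633, Rational(1, 2)))), Mul(18537, Rational(-1, 3927))) = Add(Mul(Rational(-23498, 3165), I, Pow(633, Rational(1, 2))), Rational(-6179, 1309)) = Add(Rational(-6179, 1309), Mul(Rational(-23498, 3165), I, Pow(633, Rational(1, 2))))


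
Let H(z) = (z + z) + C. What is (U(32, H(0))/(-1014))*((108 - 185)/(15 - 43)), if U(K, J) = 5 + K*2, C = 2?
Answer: -253/1352 ≈ -0.18713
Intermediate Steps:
H(z) = 2 + 2*z (H(z) = (z + z) + 2 = 2*z + 2 = 2 + 2*z)
U(K, J) = 5 + 2*K
(U(32, H(0))/(-1014))*((108 - 185)/(15 - 43)) = ((5 + 2*32)/(-1014))*((108 - 185)/(15 - 43)) = ((5 + 64)*(-1/1014))*(-77/(-28)) = (69*(-1/1014))*(-77*(-1/28)) = -23/338*11/4 = -253/1352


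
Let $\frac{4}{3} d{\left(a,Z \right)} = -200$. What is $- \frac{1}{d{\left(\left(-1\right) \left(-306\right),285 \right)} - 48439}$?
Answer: $\frac{1}{48589} \approx 2.0581 \cdot 10^{-5}$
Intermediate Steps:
$d{\left(a,Z \right)} = -150$ ($d{\left(a,Z \right)} = \frac{3}{4} \left(-200\right) = -150$)
$- \frac{1}{d{\left(\left(-1\right) \left(-306\right),285 \right)} - 48439} = - \frac{1}{-150 - 48439} = - \frac{1}{-48589} = \left(-1\right) \left(- \frac{1}{48589}\right) = \frac{1}{48589}$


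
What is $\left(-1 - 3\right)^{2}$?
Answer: $16$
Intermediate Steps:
$\left(-1 - 3\right)^{2} = \left(-4\right)^{2} = 16$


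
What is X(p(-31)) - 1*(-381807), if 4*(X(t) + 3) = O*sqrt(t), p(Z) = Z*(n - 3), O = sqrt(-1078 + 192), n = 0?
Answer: 381804 + I*sqrt(82398)/4 ≈ 3.818e+5 + 71.763*I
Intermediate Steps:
O = I*sqrt(886) (O = sqrt(-886) = I*sqrt(886) ≈ 29.766*I)
p(Z) = -3*Z (p(Z) = Z*(0 - 3) = Z*(-3) = -3*Z)
X(t) = -3 + I*sqrt(886)*sqrt(t)/4 (X(t) = -3 + ((I*sqrt(886))*sqrt(t))/4 = -3 + (I*sqrt(886)*sqrt(t))/4 = -3 + I*sqrt(886)*sqrt(t)/4)
X(p(-31)) - 1*(-381807) = (-3 + I*sqrt(886)*sqrt(-3*(-31))/4) - 1*(-381807) = (-3 + I*sqrt(886)*sqrt(93)/4) + 381807 = (-3 + I*sqrt(82398)/4) + 381807 = 381804 + I*sqrt(82398)/4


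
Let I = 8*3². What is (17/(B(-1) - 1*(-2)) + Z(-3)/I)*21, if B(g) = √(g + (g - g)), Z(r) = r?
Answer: 5677/40 - 357*I/5 ≈ 141.93 - 71.4*I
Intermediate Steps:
I = 72 (I = 8*9 = 72)
B(g) = √g (B(g) = √(g + 0) = √g)
(17/(B(-1) - 1*(-2)) + Z(-3)/I)*21 = (17/(√(-1) - 1*(-2)) - 3/72)*21 = (17/(I + 2) - 3*1/72)*21 = (17/(2 + I) - 1/24)*21 = (17*((2 - I)/5) - 1/24)*21 = (17*(2 - I)/5 - 1/24)*21 = (-1/24 + 17*(2 - I)/5)*21 = -7/8 + 357*(2 - I)/5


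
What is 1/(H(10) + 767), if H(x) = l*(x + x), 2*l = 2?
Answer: 1/787 ≈ 0.0012706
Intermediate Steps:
l = 1 (l = (½)*2 = 1)
H(x) = 2*x (H(x) = 1*(x + x) = 1*(2*x) = 2*x)
1/(H(10) + 767) = 1/(2*10 + 767) = 1/(20 + 767) = 1/787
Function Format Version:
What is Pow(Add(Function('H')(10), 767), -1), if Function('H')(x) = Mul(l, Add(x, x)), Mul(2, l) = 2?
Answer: Rational(1, 787) ≈ 0.0012706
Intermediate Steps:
l = 1 (l = Mul(Rational(1, 2), 2) = 1)
Function('H')(x) = Mul(2, x) (Function('H')(x) = Mul(1, Add(x, x)) = Mul(1, Mul(2, x)) = Mul(2, x))
Pow(Add(Function('H')(10), 767), -1) = Pow(Add(Mul(2, 10), 767), -1) = Pow(Add(20, 767), -1) = Pow(787, -1) = Rational(1, 787)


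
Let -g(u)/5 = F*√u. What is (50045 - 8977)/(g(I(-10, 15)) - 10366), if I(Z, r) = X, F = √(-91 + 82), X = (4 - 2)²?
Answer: -53213861/13431857 + 154005*I/13431857 ≈ -3.9618 + 0.011466*I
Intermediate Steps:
X = 4 (X = 2² = 4)
F = 3*I (F = √(-9) = 3*I ≈ 3.0*I)
I(Z, r) = 4
g(u) = -15*I*√u (g(u) = -5*3*I*√u = -15*I*√u)
(50045 - 8977)/(g(I(-10, 15)) - 10366) = (50045 - 8977)/(-15*I*√4 - 10366) = 41068/(-15*I*2 - 10366) = 41068/(-30*I - 10366) = 41068/(-10366 - 30*I) = 41068*((-10366 + 30*I)/107454856) = 10267*(-10366 + 30*I)/26863714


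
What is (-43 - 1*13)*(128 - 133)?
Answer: 280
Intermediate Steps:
(-43 - 1*13)*(128 - 133) = (-43 - 13)*(-5) = -56*(-5) = 280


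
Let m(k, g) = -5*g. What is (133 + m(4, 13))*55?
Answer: 3740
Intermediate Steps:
(133 + m(4, 13))*55 = (133 - 5*13)*55 = (133 - 65)*55 = 68*55 = 3740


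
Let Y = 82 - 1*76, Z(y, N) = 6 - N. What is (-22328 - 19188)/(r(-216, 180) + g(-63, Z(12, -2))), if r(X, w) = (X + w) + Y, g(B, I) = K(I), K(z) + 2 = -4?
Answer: 10379/9 ≈ 1153.2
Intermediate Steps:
Y = 6 (Y = 82 - 76 = 6)
K(z) = -6 (K(z) = -2 - 4 = -6)
g(B, I) = -6
r(X, w) = 6 + X + w (r(X, w) = (X + w) + 6 = 6 + X + w)
(-22328 - 19188)/(r(-216, 180) + g(-63, Z(12, -2))) = (-22328 - 19188)/((6 - 216 + 180) - 6) = -41516/(-30 - 6) = -41516/(-36) = -41516*(-1/36) = 10379/9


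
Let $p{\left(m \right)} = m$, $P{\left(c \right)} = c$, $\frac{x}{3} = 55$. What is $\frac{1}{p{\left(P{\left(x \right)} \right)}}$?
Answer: $\frac{1}{165} \approx 0.0060606$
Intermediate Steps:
$x = 165$ ($x = 3 \cdot 55 = 165$)
$\frac{1}{p{\left(P{\left(x \right)} \right)}} = \frac{1}{165}$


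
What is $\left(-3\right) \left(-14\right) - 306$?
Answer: $-264$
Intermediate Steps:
$\left(-3\right) \left(-14\right) - 306 = 42 - 306 = -264$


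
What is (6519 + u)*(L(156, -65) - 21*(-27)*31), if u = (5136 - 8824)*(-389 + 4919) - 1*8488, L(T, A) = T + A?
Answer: -295207703812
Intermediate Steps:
L(T, A) = A + T
u = -16715128 (u = -3688*4530 - 8488 = -16706640 - 8488 = -16715128)
(6519 + u)*(L(156, -65) - 21*(-27)*31) = (6519 - 16715128)*((-65 + 156) - 21*(-27)*31) = -16708609*(91 + 567*31) = -16708609*(91 + 17577) = -16708609*17668 = -295207703812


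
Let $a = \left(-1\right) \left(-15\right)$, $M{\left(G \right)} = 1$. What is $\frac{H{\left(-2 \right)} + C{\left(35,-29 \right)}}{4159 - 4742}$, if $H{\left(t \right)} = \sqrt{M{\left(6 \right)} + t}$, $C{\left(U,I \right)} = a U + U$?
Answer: $- \frac{560}{583} - \frac{i}{583} \approx -0.96055 - 0.0017153 i$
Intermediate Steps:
$a = 15$
$C{\left(U,I \right)} = 16 U$ ($C{\left(U,I \right)} = 15 U + U = 16 U$)
$H{\left(t \right)} = \sqrt{1 + t}$
$\frac{H{\left(-2 \right)} + C{\left(35,-29 \right)}}{4159 - 4742} = \frac{\sqrt{1 - 2} + 16 \cdot 35}{4159 - 4742} = \frac{\sqrt{-1} + 560}{-583} = \left(i + 560\right) \left(- \frac{1}{583}\right) = \left(560 + i\right) \left(- \frac{1}{583}\right) = - \frac{560}{583} - \frac{i}{583}$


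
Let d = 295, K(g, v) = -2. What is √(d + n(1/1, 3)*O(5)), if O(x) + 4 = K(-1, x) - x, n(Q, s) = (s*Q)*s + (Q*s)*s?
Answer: √97 ≈ 9.8489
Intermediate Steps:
n(Q, s) = 2*Q*s² (n(Q, s) = (Q*s)*s + Q*s² = Q*s² + Q*s² = 2*Q*s²)
O(x) = -6 - x (O(x) = -4 + (-2 - x) = -6 - x)
√(d + n(1/1, 3)*O(5)) = √(295 + (2*3²/1)*(-6 - 1*5)) = √(295 + (2*1*9)*(-6 - 5)) = √(295 + 18*(-11)) = √(295 - 198) = √97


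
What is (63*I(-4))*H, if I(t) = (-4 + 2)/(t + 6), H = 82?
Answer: -5166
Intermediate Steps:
I(t) = -2/(6 + t)
(63*I(-4))*H = (63*(-2/(6 - 4)))*82 = (63*(-2/2))*82 = (63*(-2*½))*82 = (63*(-1))*82 = -63*82 = -5166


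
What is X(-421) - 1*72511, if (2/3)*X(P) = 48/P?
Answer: -30527203/421 ≈ -72511.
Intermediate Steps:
X(P) = 72/P (X(P) = 3*(48/P)/2 = 72/P)
X(-421) - 1*72511 = 72/(-421) - 1*72511 = 72*(-1/421) - 72511 = -72/421 - 72511 = -30527203/421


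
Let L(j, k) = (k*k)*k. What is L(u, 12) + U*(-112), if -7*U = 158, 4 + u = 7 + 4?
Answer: 4256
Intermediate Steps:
u = 7 (u = -4 + (7 + 4) = -4 + 11 = 7)
U = -158/7 (U = -⅐*158 = -158/7 ≈ -22.571)
L(j, k) = k³ (L(j, k) = k²*k = k³)
L(u, 12) + U*(-112) = 12³ - 158/7*(-112) = 1728 + 2528 = 4256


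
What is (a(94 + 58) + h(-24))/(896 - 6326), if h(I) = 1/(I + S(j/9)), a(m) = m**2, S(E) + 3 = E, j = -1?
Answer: -5637367/1324920 ≈ -4.2549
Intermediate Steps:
S(E) = -3 + E
h(I) = 1/(-28/9 + I) (h(I) = 1/(I + (-3 - 1/9)) = 1/(I - 28/9) = 1/(-28/9 + I))
(a(94 + 58) + h(-24))/(896 - 6326) = ((94 + 58)**2 + 9/(-28 + 9*(-24)))/(896 - 6326) = (152**2 + 9/(-28 - 216))/(-5430) = (23104 + 9/(-244))*(-1/5430) = (23104 + 9*(-1/244))*(-1/5430) = (23104 - 9/244)*(-1/5430) = (5637367/244)*(-1/5430) = -5637367/1324920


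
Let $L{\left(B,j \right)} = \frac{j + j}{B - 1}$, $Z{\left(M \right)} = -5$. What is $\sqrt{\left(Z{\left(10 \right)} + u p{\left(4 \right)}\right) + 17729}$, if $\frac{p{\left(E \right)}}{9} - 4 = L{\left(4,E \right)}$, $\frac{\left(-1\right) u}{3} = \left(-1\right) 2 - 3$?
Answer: $8 \sqrt{291} \approx 136.47$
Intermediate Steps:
$L{\left(B,j \right)} = \frac{2 j}{-1 + B}$
$u = 15$ ($u = - 3 \left(\left(-1\right) 2 - 3\right) = - 3 \left(-2 - 3\right) = \left(-3\right) \left(-5\right) = 15$)
$p{\left(E \right)} = 36 + 6 E$ ($p{\left(E \right)} = 36 + 9 \frac{2 E}{-1 + 4} = 36 + 9 \frac{2 E}{3} = 36 + 6 E$)
$\sqrt{\left(Z{\left(10 \right)} + u p{\left(4 \right)}\right) + 17729} = \sqrt{\left(-5 + 15 \left(36 + 6 \cdot 4\right)\right) + 17729} = \sqrt{\left(-5 + 15 \left(36 + 24\right)\right) + 17729} = \sqrt{\left(-5 + 15 \cdot 60\right) + 17729} = \sqrt{\left(-5 + 900\right) + 17729} = \sqrt{895 + 17729} = \sqrt{18624} = 8 \sqrt{291}$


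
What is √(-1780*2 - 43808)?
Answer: 2*I*√11842 ≈ 217.64*I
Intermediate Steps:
√(-1780*2 - 43808) = √(-3560 - 43808) = √(-47368) = 2*I*√11842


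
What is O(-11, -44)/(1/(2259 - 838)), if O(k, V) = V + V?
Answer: -125048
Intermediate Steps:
O(k, V) = 2*V
O(-11, -44)/(1/(2259 - 838)) = (2*(-44))/(1/(2259 - 838)) = -88/(1/1421) = -88/1/1421 = -88*1421 = -125048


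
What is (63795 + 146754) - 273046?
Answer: -62497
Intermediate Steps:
(63795 + 146754) - 273046 = 210549 - 273046 = -62497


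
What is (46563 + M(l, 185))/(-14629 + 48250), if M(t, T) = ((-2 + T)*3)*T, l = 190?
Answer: 49376/11207 ≈ 4.4058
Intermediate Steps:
M(t, T) = T*(-6 + 3*T) (M(t, T) = (-6 + 3*T)*T = T*(-6 + 3*T))
(46563 + M(l, 185))/(-14629 + 48250) = (46563 + 3*185*(-2 + 185))/(-14629 + 48250) = (46563 + 3*185*183)/33621 = (46563 + 101565)*(1/33621) = 148128*(1/33621) = 49376/11207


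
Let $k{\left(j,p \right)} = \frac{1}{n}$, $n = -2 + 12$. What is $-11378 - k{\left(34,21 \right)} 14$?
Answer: $- \frac{56897}{5} \approx -11379.0$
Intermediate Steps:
$n = 10$
$k{\left(j,p \right)} = \frac{1}{10}$
$-11378 - k{\left(34,21 \right)} 14 = -11378 - \frac{1}{10} \cdot 14 = -11378 - \frac{7}{5} = - \frac{56897}{5}$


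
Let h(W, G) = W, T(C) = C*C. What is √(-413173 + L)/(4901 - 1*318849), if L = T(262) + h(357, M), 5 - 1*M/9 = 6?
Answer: -I*√86043/156974 ≈ -0.0018687*I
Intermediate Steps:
M = -9 (M = 45 - 9*6 = 45 - 54 = -9)
T(C) = C²
L = 69001 (L = 262² + 357 = 68644 + 357 = 69001)
√(-413173 + L)/(4901 - 1*318849) = √(-413173 + 69001)/(4901 - 1*318849) = √(-344172)/(4901 - 318849) = (2*I*√86043)/(-313948) = (2*I*√86043)*(-1/313948) = -I*√86043/156974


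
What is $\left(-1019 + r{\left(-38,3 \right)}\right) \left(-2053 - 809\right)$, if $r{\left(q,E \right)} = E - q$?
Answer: $2799036$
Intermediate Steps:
$\left(-1019 + r{\left(-38,3 \right)}\right) \left(-2053 - 809\right) = \left(-1019 + \left(3 - -38\right)\right) \left(-2053 - 809\right) = \left(-1019 + \left(3 + 38\right)\right) \left(-2862\right) = \left(-1019 + 41\right) \left(-2862\right) = \left(-978\right) \left(-2862\right) = 2799036$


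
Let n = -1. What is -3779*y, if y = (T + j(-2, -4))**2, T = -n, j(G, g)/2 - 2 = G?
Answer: -3779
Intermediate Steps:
j(G, g) = 4 + 2*G
T = 1 (T = -1*(-1) = 1)
y = 1 (y = (1 + (4 + 2*(-2)))**2 = (1 + (4 - 4))**2 = (1 + 0)**2 = 1**2 = 1)
-3779*y = -3779*1 = -3779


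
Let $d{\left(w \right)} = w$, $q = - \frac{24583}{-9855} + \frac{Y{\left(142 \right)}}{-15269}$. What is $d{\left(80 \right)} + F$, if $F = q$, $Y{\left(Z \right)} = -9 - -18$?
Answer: $\frac{12413348732}{150475995} \approx 82.494$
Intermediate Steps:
$Y{\left(Z \right)} = 9$ ($Y{\left(Z \right)} = -9 + 18 = 9$)
$q = \frac{375269132}{150475995}$ ($q = - \frac{24583}{-9855} + \frac{9}{-15269} = \left(-24583\right) \left(- \frac{1}{9855}\right) + 9 \left(- \frac{1}{15269}\right) = \frac{24583}{9855} - \frac{9}{15269} = \frac{375269132}{150475995} \approx 2.4939$)
$F = \frac{375269132}{150475995} \approx 2.4939$
$d{\left(80 \right)} + F = 80 + \frac{375269132}{150475995} = \frac{12413348732}{150475995}$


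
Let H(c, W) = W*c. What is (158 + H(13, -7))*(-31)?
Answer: -2077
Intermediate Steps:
(158 + H(13, -7))*(-31) = (158 - 7*13)*(-31) = (158 - 91)*(-31) = 67*(-31) = -2077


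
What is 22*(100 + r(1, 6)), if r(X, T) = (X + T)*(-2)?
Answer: 1892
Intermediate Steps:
r(X, T) = -2*T - 2*X (r(X, T) = (T + X)*(-2) = -2*T - 2*X)
22*(100 + r(1, 6)) = 22*(100 + (-2*6 - 2*1)) = 22*(100 + (-12 - 2)) = 22*(100 - 14) = 22*86 = 1892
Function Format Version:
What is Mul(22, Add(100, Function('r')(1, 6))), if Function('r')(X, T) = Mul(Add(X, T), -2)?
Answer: 1892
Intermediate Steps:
Function('r')(X, T) = Add(Mul(-2, T), Mul(-2, X)) (Function('r')(X, T) = Mul(Add(T, X), -2) = Add(Mul(-2, T), Mul(-2, X)))
Mul(22, Add(100, Function('r')(1, 6))) = Mul(22, Add(100, Add(Mul(-2, 6), Mul(-2, 1)))) = Mul(22, Add(100, Add(-12, -2))) = Mul(22, Add(100, -14)) = Mul(22, 86) = 1892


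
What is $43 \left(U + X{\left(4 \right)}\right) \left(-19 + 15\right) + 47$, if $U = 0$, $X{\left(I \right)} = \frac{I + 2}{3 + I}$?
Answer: $- \frac{703}{7} \approx -100.43$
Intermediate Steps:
$X{\left(I \right)} = \frac{2 + I}{3 + I}$
$43 \left(U + X{\left(4 \right)}\right) \left(-19 + 15\right) + 47 = 43 \left(0 + \frac{2 + 4}{3 + 4}\right) \left(-19 + 15\right) + 47 = 43 \left(0 + \frac{1}{7} \cdot 6\right) \left(-4\right) + 47 = 43 \left(0 + \frac{6}{7}\right) \left(-4\right) + 47 = 43 \cdot \frac{6}{7} \left(-4\right) + 47 = 43 \left(- \frac{24}{7}\right) + 47 = - \frac{1032}{7} + 47 = - \frac{703}{7}$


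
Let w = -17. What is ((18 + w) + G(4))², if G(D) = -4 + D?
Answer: 1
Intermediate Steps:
((18 + w) + G(4))² = ((18 - 17) + (-4 + 4))² = (1 + 0)² = 1² = 1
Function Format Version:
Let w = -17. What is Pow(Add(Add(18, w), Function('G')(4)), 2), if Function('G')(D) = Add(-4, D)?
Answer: 1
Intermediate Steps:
Pow(Add(Add(18, w), Function('G')(4)), 2) = Pow(Add(Add(18, -17), Add(-4, 4)), 2) = Pow(Add(1, 0), 2) = Pow(1, 2) = 1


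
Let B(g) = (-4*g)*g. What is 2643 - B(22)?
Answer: 4579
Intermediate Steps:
B(g) = -4*g²
2643 - B(22) = 2643 - (-4)*22² = 2643 - (-4)*484 = 2643 - 1*(-1936) = 2643 + 1936 = 4579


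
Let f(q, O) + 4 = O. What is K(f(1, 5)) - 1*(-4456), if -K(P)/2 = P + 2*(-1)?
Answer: 4458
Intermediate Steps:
f(q, O) = -4 + O
K(P) = 4 - 2*P (K(P) = -2*(P + 2*(-1)) = -2*(P - 2) = -2*(-2 + P) = 4 - 2*P)
K(f(1, 5)) - 1*(-4456) = (4 - 2*(-4 + 5)) - 1*(-4456) = (4 - 2*1) + 4456 = (4 - 2) + 4456 = 2 + 4456 = 4458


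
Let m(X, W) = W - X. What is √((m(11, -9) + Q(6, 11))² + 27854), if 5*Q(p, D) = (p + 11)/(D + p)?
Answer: √706151/5 ≈ 168.07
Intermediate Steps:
Q(p, D) = (11 + p)/(5*(D + p)) (Q(p, D) = ((p + 11)/(D + p))/5 = ((11 + p)/(D + p))/5 = (11 + p)/(5*(D + p)))
√((m(11, -9) + Q(6, 11))² + 27854) = √(((-9 - 1*11) + (11 + 6)/(5*(11 + 6)))² + 27854) = √(((-9 - 11) + (⅕)*17/17)² + 27854) = √((-20 + (⅕)*(1/17)*17)² + 27854) = √((-20 + ⅕)² + 27854) = √((-99/5)² + 27854) = √(9801/25 + 27854) = √(706151/25) = √706151/5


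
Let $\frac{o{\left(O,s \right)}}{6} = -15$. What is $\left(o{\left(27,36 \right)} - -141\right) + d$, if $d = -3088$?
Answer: $-3037$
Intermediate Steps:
$o{\left(O,s \right)} = -90$ ($o{\left(O,s \right)} = 6 \left(-15\right) = -90$)
$\left(o{\left(27,36 \right)} - -141\right) + d = \left(-90 - -141\right) - 3088 = \left(-90 + \left(144 - 3\right)\right) - 3088 = \left(-90 + 141\right) - 3088 = 51 - 3088 = -3037$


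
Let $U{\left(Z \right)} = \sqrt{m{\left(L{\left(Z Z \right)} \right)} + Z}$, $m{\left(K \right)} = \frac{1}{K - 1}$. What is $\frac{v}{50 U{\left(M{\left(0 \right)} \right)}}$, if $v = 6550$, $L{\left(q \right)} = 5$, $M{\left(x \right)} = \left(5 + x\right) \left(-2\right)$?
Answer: $- \frac{262 i \sqrt{39}}{39} \approx - 41.954 i$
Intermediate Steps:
$M{\left(x \right)} = -10 - 2 x$
$m{\left(K \right)} = \frac{1}{-1 + K}$
$U{\left(Z \right)} = \sqrt{\frac{1}{4} + Z}$ ($U{\left(Z \right)} = \sqrt{\frac{1}{-1 + 5} + Z} = \sqrt{\frac{1}{4} + Z}$)
$\frac{v}{50 U{\left(M{\left(0 \right)} \right)}} = \frac{6550}{50 \frac{\sqrt{1 + 4 \left(-10 - 0\right)}}{2}} = \frac{6550}{50 \frac{\sqrt{1 + 4 \left(-10 + 0\right)}}{2}} = \frac{6550}{50 \frac{\sqrt{1 + 4 \left(-10\right)}}{2}} = \frac{6550}{50 \frac{\sqrt{1 - 40}}{2}} = \frac{6550}{50 \frac{\sqrt{-39}}{2}} = \frac{6550}{50 \frac{i \sqrt{39}}{2}} = \frac{6550}{25 i \sqrt{39}} = 6550 \left(- \frac{i \sqrt{39}}{975}\right) = - \frac{262 i \sqrt{39}}{39}$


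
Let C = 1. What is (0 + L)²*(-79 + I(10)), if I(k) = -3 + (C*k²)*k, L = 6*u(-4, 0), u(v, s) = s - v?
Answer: 528768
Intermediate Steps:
L = 24 (L = 6*(0 - 1*(-4)) = 6*(0 + 4) = 6*4 = 24)
I(k) = -3 + k³ (I(k) = -3 + (1*k²)*k = -3 + k²*k = -3 + k³)
(0 + L)²*(-79 + I(10)) = (0 + 24)²*(-79 + (-3 + 10³)) = 24²*(-79 + (-3 + 1000)) = 576*(-79 + 997) = 576*918 = 528768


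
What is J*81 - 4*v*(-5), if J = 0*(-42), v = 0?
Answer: 0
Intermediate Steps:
J = 0
J*81 - 4*v*(-5) = 0*81 - 4*0*(-5) = 0 + 0*(-5) = 0 + 0 = 0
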